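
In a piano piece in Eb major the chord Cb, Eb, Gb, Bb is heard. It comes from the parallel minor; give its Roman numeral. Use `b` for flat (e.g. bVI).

The root Cb is the lowered 6th scale degree — diatonically Eb major has C there. Cb–Eb–Gb–Bb is a major-seventh chord — the form found in Eb minor, not the diatonic vi (Cm). Borrowed into Eb major it is written bVImaj7.

bVImaj7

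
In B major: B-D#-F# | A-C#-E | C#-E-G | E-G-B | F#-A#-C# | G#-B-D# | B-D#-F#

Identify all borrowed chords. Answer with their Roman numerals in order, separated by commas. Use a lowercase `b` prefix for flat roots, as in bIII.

bVII, ii°, iv

In B major the diatonic chords are B, C#m, D#m, E, F#, G#m, A#dim. Of the given chords, B–D#–F# = B, F#–A#–C# = F# and G#–B–D# = G#m are diatonic. But A–C#–E is foreign: the diatonic vii° on degree 7 is A#dim, whereas A comes from B minor. It is labeled bVII. C#–E–G is not: scale degree 2 in B major carries C#m (ii). In B minor the chord on that degree is C#dim, so here it functions as ii°, borrowed from the parallel minor. E–G–B doesn't fit — on degree 4 B major would have E (IV). Em is the degree-4 chord of B minor, so it is the borrowed iv.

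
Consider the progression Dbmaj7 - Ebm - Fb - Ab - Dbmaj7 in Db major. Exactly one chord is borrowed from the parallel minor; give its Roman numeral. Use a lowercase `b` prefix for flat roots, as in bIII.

Db major has the diatonic set Db, Ebm, Fm, Gb, Ab, Bbm, Cdim. Dbmaj7, Ebm and Ab are all diatonic. Fb (Fb–Ab–Cb) is not: scale degree 3 in Db major carries Fm (iii). In Db minor the chord on that degree is Fb, so here it functions as bIII, borrowed from the parallel minor.

bIII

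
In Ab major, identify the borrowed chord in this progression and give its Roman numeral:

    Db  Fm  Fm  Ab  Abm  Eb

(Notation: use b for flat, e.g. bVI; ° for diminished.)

i

Ab major has the diatonic set Ab, Bbm, Cm, Db, Eb, Fm, Gdim. Db, Fm, Ab and Eb are all diatonic. Abm (Ab–Cb–Eb) doesn't fit — on degree 1 Ab major would have Ab (I). Abm is the degree-1 chord of Ab minor, so it is the borrowed i.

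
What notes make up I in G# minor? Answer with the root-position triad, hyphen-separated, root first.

G#-B#-D#

I is built on scale degree 1, which is G# in both G# minor and its parallel. Stacking thirds in G# major on G# gives G#–B#–D#.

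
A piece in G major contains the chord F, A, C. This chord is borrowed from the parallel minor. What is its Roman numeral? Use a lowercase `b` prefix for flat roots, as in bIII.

bVII

F is the lowered form of scale degree 7 in G major (the diatonic degree 7 is F#). F–A–C is a major chord — the form found in G minor, not the diatonic vii° (F#dim). Borrowed into G major it is written bVII.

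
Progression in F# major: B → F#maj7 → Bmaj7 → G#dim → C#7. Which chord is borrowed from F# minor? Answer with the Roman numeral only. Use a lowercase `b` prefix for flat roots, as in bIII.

F# major has the diatonic set F#, G#m, A#m, B, C#, D#m, E#dim. B, F#maj7, Bmaj7 and C#7 are all diatonic. G#dim (G#–B–D) doesn't fit — on degree 2 F# major would have G#m (ii). G#dim is the degree-2 chord of F# minor, so it is the borrowed ii°.

ii°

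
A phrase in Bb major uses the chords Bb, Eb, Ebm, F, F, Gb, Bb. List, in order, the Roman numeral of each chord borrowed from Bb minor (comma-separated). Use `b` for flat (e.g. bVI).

In Bb major the diatonic chords are Bb, Cm, Dm, Eb, F, Gm, Adim. Bb, Eb and F all belong to that set. But Ebm (Eb–Gb–Bb) is foreign: the diatonic IV on degree 4 is Eb, whereas Ebm comes from Bb minor. It is labeled iv. But Gb (Gb–Bb–Db) is foreign: the diatonic vi on degree 6 is Gm, whereas Gb comes from Bb minor. It is labeled bVI.

iv, bVI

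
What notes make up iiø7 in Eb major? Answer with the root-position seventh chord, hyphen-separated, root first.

The root, F, is scale degree 2 — the same note in Eb major and Eb minor; only the chord quality changes. Stacking thirds in Eb minor on F gives F–Ab–Cb–Eb.

F-Ab-Cb-Eb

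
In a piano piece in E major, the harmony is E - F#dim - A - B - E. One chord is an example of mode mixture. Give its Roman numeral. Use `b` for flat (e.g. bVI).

The diatonic triads in E major are E, F#m, G#m, A, B, C#m, D#dim. Of the given chords, E, A and B are diatonic. But F#dim (F#–A–C) is foreign: the diatonic ii on degree 2 is F#m, whereas F#dim comes from E minor. It is labeled ii°.

ii°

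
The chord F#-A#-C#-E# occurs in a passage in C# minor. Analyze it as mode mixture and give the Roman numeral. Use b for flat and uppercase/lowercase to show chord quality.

F# is scale degree 4 in C# minor. The diatonic chord on degree 4 would be F#m (iv), but F#–A#–C#–E# is the major-seventh chord from C# major. As a borrowed chord it is labeled IVmaj7.

IVmaj7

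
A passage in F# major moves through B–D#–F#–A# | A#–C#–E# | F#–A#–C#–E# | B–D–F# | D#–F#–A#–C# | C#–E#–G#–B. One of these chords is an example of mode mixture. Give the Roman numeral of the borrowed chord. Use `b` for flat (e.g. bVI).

In F# major the diatonic chords are F#, G#m, A#m, B, C#, D#m, E#dim. B–D#–F#–A# = Bmaj7, A#–C#–E# = A#m, F#–A#–C#–E# = F#maj7, D#–F#–A#–C# = D#m7 and C#–E#–G#–B = C#7 are all diatonic. B–D–F# is not: scale degree 4 in F# major carries B (IV). In F# minor the chord on that degree is Bm, so here it functions as iv, borrowed from the parallel minor.

iv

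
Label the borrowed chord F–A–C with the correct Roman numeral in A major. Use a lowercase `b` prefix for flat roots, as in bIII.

In A major scale degree 6 is F#; F is its lowered form, from A minor. Diatonically A major has F#m (vi) on that degree; F–A–C is instead the major chord native to A minor, so it takes the label bVI.

bVI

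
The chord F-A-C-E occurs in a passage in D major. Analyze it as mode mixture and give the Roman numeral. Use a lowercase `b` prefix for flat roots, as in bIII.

bIIImaj7

F is the lowered form of scale degree 3 in D major (the diatonic degree 3 is F#). F–A–C–E is a major-seventh chord — the form found in D minor, not the diatonic iii (F#m). Borrowed into D major it is written bIIImaj7.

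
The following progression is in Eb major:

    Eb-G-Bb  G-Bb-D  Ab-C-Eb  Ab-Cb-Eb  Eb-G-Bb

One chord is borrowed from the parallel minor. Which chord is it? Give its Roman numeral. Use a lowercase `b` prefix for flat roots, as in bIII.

The diatonic triads in Eb major are Eb, Fm, Gm, Ab, Bb, Cm, Ddim. Eb–G–Bb = Eb, G–Bb–D = Gm and Ab–C–Eb = Ab are all diatonic. Ab–Cb–Eb is not: scale degree 4 in Eb major carries Ab (IV). In Eb minor the chord on that degree is Abm, so here it functions as iv, borrowed from the parallel minor.

iv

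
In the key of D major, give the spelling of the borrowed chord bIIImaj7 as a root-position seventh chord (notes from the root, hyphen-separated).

F-A-C-E

Scale degree 3 in D major is F#. bIIImaj7 uses the lowered form, F, taken from D minor. Stacking thirds in D minor on F gives F–A–C–E.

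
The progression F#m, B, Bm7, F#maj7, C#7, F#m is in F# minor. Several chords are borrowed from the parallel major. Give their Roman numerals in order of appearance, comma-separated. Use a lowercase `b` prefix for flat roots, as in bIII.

In F# minor (with V from harmonic minor) the diatonic chords are F#m, G#dim, A, Bm, C#, D, E. Of the given chords, F#m, Bm7 and C#7 are diatonic. B (B–D#–F#) is not: scale degree 4 in F# minor carries Bm (iv). In F# major the chord on that degree is B, so here it functions as IV, borrowed from the parallel major. F#maj7 (F#–A#–C#–E#) is not: scale degree 1 in F# minor carries F#m (i). In F# major the chord on that degree is F#maj7, so here it functions as Imaj7, borrowed from the parallel major.

IV, Imaj7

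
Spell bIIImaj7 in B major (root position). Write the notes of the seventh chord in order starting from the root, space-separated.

D F# A C#

The root of bIIImaj7 is the lowered 3rd degree: D# becomes D. Stacking thirds in B minor on D gives D–F#–A–C#.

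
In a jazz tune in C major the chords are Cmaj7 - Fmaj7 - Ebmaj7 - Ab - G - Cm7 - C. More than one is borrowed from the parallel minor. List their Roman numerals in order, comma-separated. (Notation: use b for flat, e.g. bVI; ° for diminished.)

C major has the diatonic set C, Dm, Em, F, G, Am, Bdim. Cmaj7, Fmaj7, G and C all belong to that set. Ebmaj7 (Eb–G–Bb–D) doesn't fit — on degree 3 C major would have Em (iii). Ebmaj7 is the degree-3 chord of C minor, so it is the borrowed bIIImaj7. Ab (Ab–C–Eb) is not: scale degree 6 in C major carries Am (vi). In C minor the chord on that degree is Ab, so here it functions as bVI, borrowed from the parallel minor. But Cm7 (C–Eb–G–Bb) is foreign: the diatonic I on degree 1 is C, whereas Cm7 comes from C minor. It is labeled i7.

bIIImaj7, bVI, i7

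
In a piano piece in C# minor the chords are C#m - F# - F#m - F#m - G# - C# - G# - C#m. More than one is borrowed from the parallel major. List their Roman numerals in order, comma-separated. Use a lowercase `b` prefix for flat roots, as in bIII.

C# minor has the diatonic set C#m, D#dim, E, F#m, G#, A, B (with V from harmonic minor). Of the given chords, C#m, F#m and G# are diatonic. F# (F#–A#–C#) doesn't fit — on degree 4 C# minor would have F#m (iv). F# is the degree-4 chord of C# major, so it is the borrowed IV. C# (C#–E#–G#) is not: scale degree 1 in C# minor carries C#m (i). In C# major the chord on that degree is C#, so here it functions as I, borrowed from the parallel major.

IV, I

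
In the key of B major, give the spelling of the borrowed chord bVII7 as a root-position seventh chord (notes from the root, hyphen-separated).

The root of bVII7 is the lowered 7th degree: A# becomes A. Stacking thirds in B minor on A gives A–C#–E–G.

A-C#-E-G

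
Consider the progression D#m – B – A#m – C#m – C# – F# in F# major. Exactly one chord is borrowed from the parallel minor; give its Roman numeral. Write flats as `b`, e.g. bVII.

v

In F# major the diatonic chords are F#, G#m, A#m, B, C#, D#m, E#dim. D#m, B, A#m, C# and F# are all diatonic. C#m (C#–E–G#) doesn't fit — on degree 5 F# major would have C# (V). C#m is the degree-5 chord of F# minor, so it is the borrowed v.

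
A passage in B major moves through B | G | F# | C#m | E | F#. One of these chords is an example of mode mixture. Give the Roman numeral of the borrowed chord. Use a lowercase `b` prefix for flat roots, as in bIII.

B major has the diatonic set B, C#m, D#m, E, F#, G#m, A#dim. B, F#, C#m and E are all diatonic. But G (G–B–D) is foreign: the diatonic vi on degree 6 is G#m, whereas G comes from B minor. It is labeled bVI.

bVI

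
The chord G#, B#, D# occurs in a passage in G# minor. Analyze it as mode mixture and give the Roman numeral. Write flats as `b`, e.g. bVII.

I

G# is scale degree 1 in G# minor. The diatonic chord on degree 1 would be G#m (i), but G#–B#–D# is the major chord from G# major. As a borrowed chord it is labeled I.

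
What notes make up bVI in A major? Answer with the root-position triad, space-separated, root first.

F A C

Scale degree 6 in A major is F#. bVI uses the lowered form, F, taken from A minor. Building the major chord from the parallel minor on F: F–A–C.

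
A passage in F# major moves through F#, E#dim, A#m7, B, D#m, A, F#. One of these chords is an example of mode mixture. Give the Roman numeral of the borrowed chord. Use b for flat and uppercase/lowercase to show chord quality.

bIII

F# major has the diatonic set F#, G#m, A#m, B, C#, D#m, E#dim. F#, E#dim, A#m7, B and D#m all belong to that set. A (A–C#–E) is not: scale degree 3 in F# major carries A#m (iii). In F# minor the chord on that degree is A, so here it functions as bIII, borrowed from the parallel minor.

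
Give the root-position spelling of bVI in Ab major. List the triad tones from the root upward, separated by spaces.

Fb Ab Cb

Scale degree 6 in Ab major is F. bVI uses the lowered form, Fb, taken from Ab minor. Building the major chord from the parallel minor on Fb: Fb–Ab–Cb.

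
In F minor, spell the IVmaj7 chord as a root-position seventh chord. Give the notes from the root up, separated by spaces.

The root, Bb, is scale degree 4 — the same note in F minor and F major; only the chord quality changes. Building the major-seventh chord from the parallel major on Bb: Bb–D–F–A.

Bb D F A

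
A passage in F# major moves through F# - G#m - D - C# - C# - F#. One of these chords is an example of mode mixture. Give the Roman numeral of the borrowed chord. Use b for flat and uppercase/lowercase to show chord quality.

In F# major the diatonic chords are F#, G#m, A#m, B, C#, D#m, E#dim. F#, G#m and C# are all diatonic. But D (D–F#–A) is foreign: the diatonic vi on degree 6 is D#m, whereas D comes from F# minor. It is labeled bVI.

bVI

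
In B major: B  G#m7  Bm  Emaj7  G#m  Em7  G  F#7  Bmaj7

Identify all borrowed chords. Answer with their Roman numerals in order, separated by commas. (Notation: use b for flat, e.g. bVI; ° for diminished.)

i, iv7, bVI

In B major the diatonic chords are B, C#m, D#m, E, F#, G#m, A#dim. B, G#m7, Emaj7, G#m, F#7 and Bmaj7 all belong to that set. Bm (B–D–F#) doesn't fit — on degree 1 B major would have B (I). Bm is the degree-1 chord of B minor, so it is the borrowed i. Em7 (E–G–B–D) doesn't fit — on degree 4 B major would have E (IV). Em7 is the degree-4 chord of B minor, so it is the borrowed iv7. G (G–B–D) is not: scale degree 6 in B major carries G#m (vi). In B minor the chord on that degree is G, so here it functions as bVI, borrowed from the parallel minor.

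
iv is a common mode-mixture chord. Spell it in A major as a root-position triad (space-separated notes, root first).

D F A

The root, D, is scale degree 4 — the same note in A major and A minor; only the chord quality changes. In A minor the chord on D is D–F–A.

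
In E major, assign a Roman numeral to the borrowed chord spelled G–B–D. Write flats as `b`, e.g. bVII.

The root G is the lowered 3rd scale degree — diatonically E major has G# there. The diatonic chord on degree 3 would be G#m (iii), but G–B–D is the major chord from E minor. As a borrowed chord it is labeled bIII.

bIII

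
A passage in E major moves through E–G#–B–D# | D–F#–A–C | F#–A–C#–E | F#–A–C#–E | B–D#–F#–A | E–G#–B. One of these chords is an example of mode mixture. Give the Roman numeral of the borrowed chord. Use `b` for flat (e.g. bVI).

E major has the diatonic set E, F#m, G#m, A, B, C#m, D#dim. E–G#–B–D# = Emaj7, F#–A–C#–E = F#m7, B–D#–F#–A = B7 and E–G#–B = E all belong to that set. But D–F#–A–C is foreign: the diatonic vii° on degree 7 is D#dim, whereas D7 comes from E minor. It is labeled bVII7.

bVII7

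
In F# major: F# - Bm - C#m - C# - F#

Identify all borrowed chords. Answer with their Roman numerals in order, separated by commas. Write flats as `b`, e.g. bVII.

In F# major the diatonic chords are F#, G#m, A#m, B, C#, D#m, E#dim. F# and C# are both diatonic. Bm (B–D–F#) is not: scale degree 4 in F# major carries B (IV). In F# minor the chord on that degree is Bm, so here it functions as iv, borrowed from the parallel minor. C#m (C#–E–G#) doesn't fit — on degree 5 F# major would have C# (V). C#m is the degree-5 chord of F# minor, so it is the borrowed v.

iv, v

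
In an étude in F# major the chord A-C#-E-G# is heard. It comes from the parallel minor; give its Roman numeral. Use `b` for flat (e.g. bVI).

In F# major scale degree 3 is A#; A is its lowered form, from F# minor. The diatonic chord on degree 3 would be A#m (iii), but A–C#–E–G# is the major-seventh chord from F# minor. As a borrowed chord it is labeled bIIImaj7.

bIIImaj7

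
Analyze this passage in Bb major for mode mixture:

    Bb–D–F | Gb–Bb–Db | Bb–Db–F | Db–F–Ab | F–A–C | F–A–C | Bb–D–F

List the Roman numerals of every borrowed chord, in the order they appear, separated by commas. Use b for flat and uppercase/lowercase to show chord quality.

bVI, i, bIII

The diatonic triads in Bb major are Bb, Cm, Dm, Eb, F, Gm, Adim. Bb–D–F = Bb and F–A–C = F are both diatonic. But Gb–Bb–Db is foreign: the diatonic vi on degree 6 is Gm, whereas Gb comes from Bb minor. It is labeled bVI. Bb–Db–F doesn't fit — on degree 1 Bb major would have Bb (I). Bbm is the degree-1 chord of Bb minor, so it is the borrowed i. Db–F–Ab is not: scale degree 3 in Bb major carries Dm (iii). In Bb minor the chord on that degree is Db, so here it functions as bIII, borrowed from the parallel minor.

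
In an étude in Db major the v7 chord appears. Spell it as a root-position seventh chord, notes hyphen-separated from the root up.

v7 is built on scale degree 5, which is Ab in both Db major and its parallel. Stacking thirds in Db minor on Ab gives Ab–Cb–Eb–Gb.

Ab-Cb-Eb-Gb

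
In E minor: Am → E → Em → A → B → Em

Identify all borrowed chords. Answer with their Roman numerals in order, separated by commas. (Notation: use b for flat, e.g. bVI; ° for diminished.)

In E minor (with V from harmonic minor) the diatonic chords are Em, F#dim, G, Am, B, C, D. Of the given chords, Am, Em and B are diatonic. E (E–G#–B) doesn't fit — on degree 1 E minor would have Em (i). E is the degree-1 chord of E major, so it is the borrowed I. But A (A–C#–E) is foreign: the diatonic iv on degree 4 is Am, whereas A comes from E major. It is labeled IV.

I, IV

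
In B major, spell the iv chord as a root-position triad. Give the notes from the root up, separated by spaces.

E G B

iv is built on scale degree 4, which is E in both B major and its parallel. Stacking thirds in B minor on E gives E–G–B.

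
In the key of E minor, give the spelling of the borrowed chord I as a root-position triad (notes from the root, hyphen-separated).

The root, E, is scale degree 1 — the same note in E minor and E major; only the chord quality changes. Building the major chord from the parallel major on E: E–G#–B.

E-G#-B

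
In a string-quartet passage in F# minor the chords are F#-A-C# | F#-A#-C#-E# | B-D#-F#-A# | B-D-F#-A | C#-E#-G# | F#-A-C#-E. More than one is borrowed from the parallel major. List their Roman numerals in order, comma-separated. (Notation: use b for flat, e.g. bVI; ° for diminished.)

In F# minor (with V from harmonic minor) the diatonic chords are F#m, G#dim, A, Bm, C#, D, E. Of the given chords, F#–A–C# = F#m, B–D–F#–A = Bm7, C#–E#–G# = C# and F#–A–C#–E = F#m7 are diatonic. F#–A#–C#–E# is not: scale degree 1 in F# minor carries F#m (i). In F# major the chord on that degree is F#maj7, so here it functions as Imaj7, borrowed from the parallel major. But B–D#–F#–A# is foreign: the diatonic iv on degree 4 is Bm, whereas Bmaj7 comes from F# major. It is labeled IVmaj7.

Imaj7, IVmaj7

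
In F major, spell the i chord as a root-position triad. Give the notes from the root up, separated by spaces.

The root, F, is scale degree 1 — the same note in F major and F minor; only the chord quality changes. Building the minor chord from the parallel minor on F: F–Ab–C.

F Ab C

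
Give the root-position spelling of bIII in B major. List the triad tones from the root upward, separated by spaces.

Scale degree 3 in B major is D#. bIII uses the lowered form, D, taken from B minor. Stacking thirds in B minor on D gives D–F#–A.

D F# A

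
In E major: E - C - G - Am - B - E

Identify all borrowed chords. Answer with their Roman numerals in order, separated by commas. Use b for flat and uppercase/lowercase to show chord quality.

bVI, bIII, iv

The diatonic triads in E major are E, F#m, G#m, A, B, C#m, D#dim. E and B are both diatonic. But C (C–E–G) is foreign: the diatonic vi on degree 6 is C#m, whereas C comes from E minor. It is labeled bVI. G (G–B–D) doesn't fit — on degree 3 E major would have G#m (iii). G is the degree-3 chord of E minor, so it is the borrowed bIII. Am (A–C–E) is not: scale degree 4 in E major carries A (IV). In E minor the chord on that degree is Am, so here it functions as iv, borrowed from the parallel minor.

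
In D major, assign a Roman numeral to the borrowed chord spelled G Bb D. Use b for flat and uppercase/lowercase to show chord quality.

G is scale degree 4 in D major. Diatonically D major has G (IV) on that degree; G–Bb–D is instead the minor chord native to D minor, so it takes the label iv.

iv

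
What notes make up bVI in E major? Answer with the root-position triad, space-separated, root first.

Scale degree 6 in E major is C#. bVI uses the lowered form, C, taken from E minor. In E minor the chord on C is C–E–G.

C E G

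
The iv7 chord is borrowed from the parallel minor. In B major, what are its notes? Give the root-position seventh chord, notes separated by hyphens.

E-G-B-D

The root, E, is scale degree 4 — the same note in B major and B minor; only the chord quality changes. In B minor the chord on E is E–G–B–D.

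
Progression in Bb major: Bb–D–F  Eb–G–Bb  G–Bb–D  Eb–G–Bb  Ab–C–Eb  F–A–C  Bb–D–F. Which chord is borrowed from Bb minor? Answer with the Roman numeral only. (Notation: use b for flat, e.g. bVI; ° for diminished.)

The diatonic triads in Bb major are Bb, Cm, Dm, Eb, F, Gm, Adim. Bb–D–F = Bb, Eb–G–Bb = Eb, G–Bb–D = Gm and F–A–C = F all belong to that set. Ab–C–Eb is not: scale degree 7 in Bb major carries Adim (vii°). In Bb minor the chord on that degree is Ab, so here it functions as bVII, borrowed from the parallel minor.

bVII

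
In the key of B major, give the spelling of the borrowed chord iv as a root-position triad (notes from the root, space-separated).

E G B

iv is built on scale degree 4, which is E in both B major and its parallel. Building the minor chord from the parallel minor on E: E–G–B.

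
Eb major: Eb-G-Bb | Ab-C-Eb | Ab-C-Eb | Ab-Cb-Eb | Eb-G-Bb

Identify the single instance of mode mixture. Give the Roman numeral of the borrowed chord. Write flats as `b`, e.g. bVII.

In Eb major the diatonic chords are Eb, Fm, Gm, Ab, Bb, Cm, Ddim. Eb–G–Bb = Eb and Ab–C–Eb = Ab are both diatonic. But Ab–Cb–Eb is foreign: the diatonic IV on degree 4 is Ab, whereas Abm comes from Eb minor. It is labeled iv.

iv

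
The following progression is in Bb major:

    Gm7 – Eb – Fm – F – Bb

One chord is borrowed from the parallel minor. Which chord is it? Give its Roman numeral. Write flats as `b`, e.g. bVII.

The diatonic triads in Bb major are Bb, Cm, Dm, Eb, F, Gm, Adim. Gm7, Eb, F and Bb are all diatonic. Fm (F–Ab–C) doesn't fit — on degree 5 Bb major would have F (V). Fm is the degree-5 chord of Bb minor, so it is the borrowed v.

v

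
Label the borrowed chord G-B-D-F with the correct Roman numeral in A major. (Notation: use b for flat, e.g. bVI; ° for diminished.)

bVII7

The root G is the lowered 7th scale degree — diatonically A major has G# there. Diatonically A major has G#dim (vii°) on that degree; G–B–D–F is instead the dominant-seventh chord native to A minor, so it takes the label bVII7.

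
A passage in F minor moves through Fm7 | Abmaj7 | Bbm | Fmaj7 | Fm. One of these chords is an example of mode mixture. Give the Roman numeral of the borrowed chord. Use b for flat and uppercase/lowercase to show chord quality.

F minor has the diatonic set Fm, Gdim, Ab, Bbm, C, Db, Eb (with V from harmonic minor). Of the given chords, Fm7, Abmaj7, Bbm and Fm are diatonic. Fmaj7 (F–A–C–E) is not: scale degree 1 in F minor carries Fm (i). In F major the chord on that degree is Fmaj7, so here it functions as Imaj7, borrowed from the parallel major.

Imaj7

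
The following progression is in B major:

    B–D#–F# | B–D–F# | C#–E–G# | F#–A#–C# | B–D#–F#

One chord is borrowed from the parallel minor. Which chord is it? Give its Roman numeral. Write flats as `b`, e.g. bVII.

i

In B major the diatonic chords are B, C#m, D#m, E, F#, G#m, A#dim. Of the given chords, B–D#–F# = B, C#–E–G# = C#m and F#–A#–C# = F# are diatonic. B–D–F# is not: scale degree 1 in B major carries B (I). In B minor the chord on that degree is Bm, so here it functions as i, borrowed from the parallel minor.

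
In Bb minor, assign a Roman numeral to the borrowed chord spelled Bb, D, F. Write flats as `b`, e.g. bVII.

The root Bb is the diatonic 1st degree of Bb minor; the borrowing shows in the chord quality. The diatonic chord on degree 1 would be Bbm (i), but Bb–D–F is the major chord from Bb major. As a borrowed chord it is labeled I.

I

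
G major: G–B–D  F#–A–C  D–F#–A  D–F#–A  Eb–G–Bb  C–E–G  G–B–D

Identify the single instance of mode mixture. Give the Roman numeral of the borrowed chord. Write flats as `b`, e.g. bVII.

In G major the diatonic chords are G, Am, Bm, C, D, Em, F#dim. G–B–D = G, F#–A–C = F#dim, D–F#–A = D and C–E–G = C are all diatonic. Eb–G–Bb doesn't fit — on degree 6 G major would have Em (vi). Eb is the degree-6 chord of G minor, so it is the borrowed bVI.

bVI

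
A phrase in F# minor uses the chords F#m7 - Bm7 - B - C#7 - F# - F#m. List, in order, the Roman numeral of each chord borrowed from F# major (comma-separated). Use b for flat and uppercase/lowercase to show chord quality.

F# minor has the diatonic set F#m, G#dim, A, Bm, C#, D, E (with V from harmonic minor). Of the given chords, F#m7, Bm7, C#7 and F#m are diatonic. B (B–D#–F#) is not: scale degree 4 in F# minor carries Bm (iv). In F# major the chord on that degree is B, so here it functions as IV, borrowed from the parallel major. F# (F#–A#–C#) is not: scale degree 1 in F# minor carries F#m (i). In F# major the chord on that degree is F#, so here it functions as I, borrowed from the parallel major.

IV, I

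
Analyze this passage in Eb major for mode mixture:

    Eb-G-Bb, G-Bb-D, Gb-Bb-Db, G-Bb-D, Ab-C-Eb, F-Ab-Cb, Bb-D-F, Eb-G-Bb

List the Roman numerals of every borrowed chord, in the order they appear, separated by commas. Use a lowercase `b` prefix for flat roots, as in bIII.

In Eb major the diatonic chords are Eb, Fm, Gm, Ab, Bb, Cm, Ddim. Of the given chords, Eb–G–Bb = Eb, G–Bb–D = Gm, Ab–C–Eb = Ab and Bb–D–F = Bb are diatonic. Gb–Bb–Db doesn't fit — on degree 3 Eb major would have Gm (iii). Gb is the degree-3 chord of Eb minor, so it is the borrowed bIII. F–Ab–Cb is not: scale degree 2 in Eb major carries Fm (ii). In Eb minor the chord on that degree is Fdim, so here it functions as ii°, borrowed from the parallel minor.

bIII, ii°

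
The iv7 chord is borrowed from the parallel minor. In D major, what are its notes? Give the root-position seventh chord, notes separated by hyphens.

G-Bb-D-F

iv7 is built on scale degree 4, which is G in both D major and its parallel. Building the minor-seventh chord from the parallel minor on G: G–Bb–D–F.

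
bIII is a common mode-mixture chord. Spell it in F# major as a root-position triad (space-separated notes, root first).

bIII is built on the lowered scale degree 3. In F# major degree 3 is A#; lowered it becomes A. In F# minor the chord on A is A–C#–E.

A C# E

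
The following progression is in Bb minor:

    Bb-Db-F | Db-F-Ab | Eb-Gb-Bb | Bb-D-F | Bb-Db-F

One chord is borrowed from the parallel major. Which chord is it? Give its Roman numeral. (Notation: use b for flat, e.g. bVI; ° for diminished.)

In Bb minor (with V from harmonic minor) the diatonic chords are Bbm, Cdim, Db, Ebm, F, Gb, Ab. Bb–Db–F = Bbm, Db–F–Ab = Db and Eb–Gb–Bb = Ebm all belong to that set. But Bb–D–F is foreign: the diatonic i on degree 1 is Bbm, whereas Bb comes from Bb major. It is labeled I.

I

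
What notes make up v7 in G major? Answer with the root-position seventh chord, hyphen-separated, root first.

The root, D, is scale degree 5 — the same note in G major and G minor; only the chord quality changes. Building the minor-seventh chord from the parallel minor on D: D–F–A–C.

D-F-A-C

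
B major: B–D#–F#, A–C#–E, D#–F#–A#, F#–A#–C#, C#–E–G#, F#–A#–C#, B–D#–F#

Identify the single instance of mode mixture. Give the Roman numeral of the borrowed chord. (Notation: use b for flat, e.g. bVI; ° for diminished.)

bVII

B major has the diatonic set B, C#m, D#m, E, F#, G#m, A#dim. B–D#–F# = B, D#–F#–A# = D#m, F#–A#–C# = F# and C#–E–G# = C#m are all diatonic. But A–C#–E is foreign: the diatonic vii° on degree 7 is A#dim, whereas A comes from B minor. It is labeled bVII.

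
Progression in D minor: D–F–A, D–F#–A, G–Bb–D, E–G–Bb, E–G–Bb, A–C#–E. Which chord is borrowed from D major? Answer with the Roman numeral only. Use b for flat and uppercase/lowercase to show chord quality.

In D minor (with V from harmonic minor) the diatonic chords are Dm, Edim, F, Gm, A, Bb, C. Of the given chords, D–F–A = Dm, G–Bb–D = Gm, E–G–Bb = Edim and A–C#–E = A are diatonic. D–F#–A doesn't fit — on degree 1 D minor would have Dm (i). D is the degree-1 chord of D major, so it is the borrowed I.

I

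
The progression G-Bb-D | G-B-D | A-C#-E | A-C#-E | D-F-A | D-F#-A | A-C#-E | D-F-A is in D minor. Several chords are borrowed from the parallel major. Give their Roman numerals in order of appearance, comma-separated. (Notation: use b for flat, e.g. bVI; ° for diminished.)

In D minor (with V from harmonic minor) the diatonic chords are Dm, Edim, F, Gm, A, Bb, C. Of the given chords, G–Bb–D = Gm, A–C#–E = A and D–F–A = Dm are diatonic. But G–B–D is foreign: the diatonic iv on degree 4 is Gm, whereas G comes from D major. It is labeled IV. But D–F#–A is foreign: the diatonic i on degree 1 is Dm, whereas D comes from D major. It is labeled I.

IV, I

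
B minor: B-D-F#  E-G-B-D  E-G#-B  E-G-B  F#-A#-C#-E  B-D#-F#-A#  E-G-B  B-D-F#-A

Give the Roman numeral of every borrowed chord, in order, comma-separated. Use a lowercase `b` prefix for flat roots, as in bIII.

The diatonic triads in B minor (with V from harmonic minor) are Bm, C#dim, D, Em, F#, G, A. B–D–F# = Bm, E–G–B–D = Em7, E–G–B = Em, F#–A#–C#–E = F#7 and B–D–F#–A = Bm7 all belong to that set. E–G#–B is not: scale degree 4 in B minor carries Em (iv). In B major the chord on that degree is E, so here it functions as IV, borrowed from the parallel major. B–D#–F#–A# is not: scale degree 1 in B minor carries Bm (i). In B major the chord on that degree is Bmaj7, so here it functions as Imaj7, borrowed from the parallel major.

IV, Imaj7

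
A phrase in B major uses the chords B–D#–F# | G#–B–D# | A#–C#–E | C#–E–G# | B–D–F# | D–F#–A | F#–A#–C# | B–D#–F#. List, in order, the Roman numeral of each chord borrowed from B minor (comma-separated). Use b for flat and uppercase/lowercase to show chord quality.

In B major the diatonic chords are B, C#m, D#m, E, F#, G#m, A#dim. B–D#–F# = B, G#–B–D# = G#m, A#–C#–E = A#dim, C#–E–G# = C#m and F#–A#–C# = F# are all diatonic. But B–D–F# is foreign: the diatonic I on degree 1 is B, whereas Bm comes from B minor. It is labeled i. D–F#–A is not: scale degree 3 in B major carries D#m (iii). In B minor the chord on that degree is D, so here it functions as bIII, borrowed from the parallel minor.

i, bIII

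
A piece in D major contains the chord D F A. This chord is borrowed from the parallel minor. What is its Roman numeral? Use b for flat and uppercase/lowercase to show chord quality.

The root D is the diatonic 1st degree of D major; the borrowing shows in the chord quality. D–F–A is a minor chord — the form found in D minor, not the diatonic I (D). Borrowed into D major it is written i.

i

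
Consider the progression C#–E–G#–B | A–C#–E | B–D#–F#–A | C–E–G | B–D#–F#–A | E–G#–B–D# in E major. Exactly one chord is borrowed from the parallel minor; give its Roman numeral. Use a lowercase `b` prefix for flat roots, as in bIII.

bVI

The diatonic triads in E major are E, F#m, G#m, A, B, C#m, D#dim. C#–E–G#–B = C#m7, A–C#–E = A, B–D#–F#–A = B7 and E–G#–B–D# = Emaj7 all belong to that set. C–E–G doesn't fit — on degree 6 E major would have C#m (vi). C is the degree-6 chord of E minor, so it is the borrowed bVI.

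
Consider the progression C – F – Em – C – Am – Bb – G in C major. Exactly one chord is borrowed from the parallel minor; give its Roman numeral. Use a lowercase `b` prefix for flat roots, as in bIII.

In C major the diatonic chords are C, Dm, Em, F, G, Am, Bdim. C, F, Em, Am and G are all diatonic. Bb (Bb–D–F) doesn't fit — on degree 7 C major would have Bdim (vii°). Bb is the degree-7 chord of C minor, so it is the borrowed bVII.

bVII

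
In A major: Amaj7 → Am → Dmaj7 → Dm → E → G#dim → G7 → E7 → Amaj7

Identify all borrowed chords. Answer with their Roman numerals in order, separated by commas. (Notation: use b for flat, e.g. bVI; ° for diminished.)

In A major the diatonic chords are A, Bm, C#m, D, E, F#m, G#dim. Amaj7, Dmaj7, E, G#dim and E7 are all diatonic. But Am (A–C–E) is foreign: the diatonic I on degree 1 is A, whereas Am comes from A minor. It is labeled i. But Dm (D–F–A) is foreign: the diatonic IV on degree 4 is D, whereas Dm comes from A minor. It is labeled iv. G7 (G–B–D–F) doesn't fit — on degree 7 A major would have G#dim (vii°). G7 is the degree-7 chord of A minor, so it is the borrowed bVII7.

i, iv, bVII7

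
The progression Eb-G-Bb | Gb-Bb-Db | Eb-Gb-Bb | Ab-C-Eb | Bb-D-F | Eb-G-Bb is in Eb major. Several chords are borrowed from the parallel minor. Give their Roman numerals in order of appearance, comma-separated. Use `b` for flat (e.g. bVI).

Eb major has the diatonic set Eb, Fm, Gm, Ab, Bb, Cm, Ddim. Of the given chords, Eb–G–Bb = Eb, Ab–C–Eb = Ab and Bb–D–F = Bb are diatonic. Gb–Bb–Db doesn't fit — on degree 3 Eb major would have Gm (iii). Gb is the degree-3 chord of Eb minor, so it is the borrowed bIII. Eb–Gb–Bb is not: scale degree 1 in Eb major carries Eb (I). In Eb minor the chord on that degree is Ebm, so here it functions as i, borrowed from the parallel minor.

bIII, i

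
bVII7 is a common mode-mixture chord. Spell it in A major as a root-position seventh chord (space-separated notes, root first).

bVII7 is built on the lowered scale degree 7. In A major degree 7 is G#; lowered it becomes G. Building the dominant-seventh chord from the parallel minor on G: G–B–D–F.

G B D F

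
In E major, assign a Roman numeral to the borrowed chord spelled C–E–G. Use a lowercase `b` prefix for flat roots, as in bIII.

bVI

C is the lowered form of scale degree 6 in E major (the diatonic degree 6 is C#). The diatonic chord on degree 6 would be C#m (vi), but C–E–G is the major chord from E minor. As a borrowed chord it is labeled bVI.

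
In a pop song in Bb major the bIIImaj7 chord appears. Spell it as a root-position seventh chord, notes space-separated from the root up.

Db F Ab C

Scale degree 3 in Bb major is D. bIIImaj7 uses the lowered form, Db, taken from Bb minor. In Bb minor the chord on Db is Db–F–Ab–C.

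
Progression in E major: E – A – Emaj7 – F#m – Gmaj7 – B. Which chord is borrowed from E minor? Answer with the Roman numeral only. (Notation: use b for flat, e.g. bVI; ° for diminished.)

In E major the diatonic chords are E, F#m, G#m, A, B, C#m, D#dim. E, A, Emaj7, F#m and B are all diatonic. But Gmaj7 (G–B–D–F#) is foreign: the diatonic iii on degree 3 is G#m, whereas Gmaj7 comes from E minor. It is labeled bIIImaj7.

bIIImaj7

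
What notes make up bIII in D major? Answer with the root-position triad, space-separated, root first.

Scale degree 3 in D major is F#. bIII uses the lowered form, F, taken from D minor. Building the major chord from the parallel minor on F: F–A–C.

F A C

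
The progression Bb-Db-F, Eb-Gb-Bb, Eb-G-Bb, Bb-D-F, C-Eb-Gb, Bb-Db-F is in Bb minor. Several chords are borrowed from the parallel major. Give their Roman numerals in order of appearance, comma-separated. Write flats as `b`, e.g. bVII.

Bb minor has the diatonic set Bbm, Cdim, Db, Ebm, F, Gb, Ab (with V from harmonic minor). Of the given chords, Bb–Db–F = Bbm, Eb–Gb–Bb = Ebm and C–Eb–Gb = Cdim are diatonic. But Eb–G–Bb is foreign: the diatonic iv on degree 4 is Ebm, whereas Eb comes from Bb major. It is labeled IV. Bb–D–F is not: scale degree 1 in Bb minor carries Bbm (i). In Bb major the chord on that degree is Bb, so here it functions as I, borrowed from the parallel major.

IV, I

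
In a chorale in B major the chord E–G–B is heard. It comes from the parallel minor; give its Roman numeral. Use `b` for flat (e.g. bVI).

iv

The root E is the diatonic 4th degree of B major; the borrowing shows in the chord quality. The diatonic chord on degree 4 would be E (IV), but E–G–B is the minor chord from B minor. As a borrowed chord it is labeled iv.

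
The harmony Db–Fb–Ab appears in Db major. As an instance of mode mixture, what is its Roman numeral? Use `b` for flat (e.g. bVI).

Db is scale degree 1 in Db major. Diatonically Db major has Db (I) on that degree; Db–Fb–Ab is instead the minor chord native to Db minor, so it takes the label i.

i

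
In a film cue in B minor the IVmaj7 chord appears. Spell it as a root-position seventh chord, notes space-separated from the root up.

E G# B D#

IVmaj7 is built on scale degree 4, which is E in both B minor and its parallel. In B major the chord on E is E–G#–B–D#.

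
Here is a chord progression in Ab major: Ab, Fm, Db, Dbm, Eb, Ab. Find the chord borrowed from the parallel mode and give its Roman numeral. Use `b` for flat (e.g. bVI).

iv

The diatonic triads in Ab major are Ab, Bbm, Cm, Db, Eb, Fm, Gdim. Ab, Fm, Db and Eb all belong to that set. But Dbm (Db–Fb–Ab) is foreign: the diatonic IV on degree 4 is Db, whereas Dbm comes from Ab minor. It is labeled iv.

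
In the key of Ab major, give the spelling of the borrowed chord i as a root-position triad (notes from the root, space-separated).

Ab Cb Eb

i is built on scale degree 1, which is Ab in both Ab major and its parallel. Stacking thirds in Ab minor on Ab gives Ab–Cb–Eb.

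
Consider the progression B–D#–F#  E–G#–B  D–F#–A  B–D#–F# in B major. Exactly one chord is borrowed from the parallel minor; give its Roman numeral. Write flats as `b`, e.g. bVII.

bIII

B major has the diatonic set B, C#m, D#m, E, F#, G#m, A#dim. Of the given chords, B–D#–F# = B and E–G#–B = E are diatonic. D–F#–A doesn't fit — on degree 3 B major would have D#m (iii). D is the degree-3 chord of B minor, so it is the borrowed bIII.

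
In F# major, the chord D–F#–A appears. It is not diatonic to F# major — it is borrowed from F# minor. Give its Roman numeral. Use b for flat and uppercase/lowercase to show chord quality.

bVI

In F# major scale degree 6 is D#; D is its lowered form, from F# minor. Diatonically F# major has D#m (vi) on that degree; D–F#–A is instead the major chord native to F# minor, so it takes the label bVI.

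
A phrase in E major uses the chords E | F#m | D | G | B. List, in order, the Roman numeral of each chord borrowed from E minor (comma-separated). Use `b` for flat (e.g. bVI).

bVII, bIII

In E major the diatonic chords are E, F#m, G#m, A, B, C#m, D#dim. E, F#m and B all belong to that set. D (D–F#–A) doesn't fit — on degree 7 E major would have D#dim (vii°). D is the degree-7 chord of E minor, so it is the borrowed bVII. But G (G–B–D) is foreign: the diatonic iii on degree 3 is G#m, whereas G comes from E minor. It is labeled bIII.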